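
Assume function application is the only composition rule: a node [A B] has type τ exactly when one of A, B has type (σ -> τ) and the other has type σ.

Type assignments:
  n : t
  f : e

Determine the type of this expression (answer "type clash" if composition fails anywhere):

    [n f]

[n f]: t with e — neither is a function whose domain matches the other; composition fails here.

type clash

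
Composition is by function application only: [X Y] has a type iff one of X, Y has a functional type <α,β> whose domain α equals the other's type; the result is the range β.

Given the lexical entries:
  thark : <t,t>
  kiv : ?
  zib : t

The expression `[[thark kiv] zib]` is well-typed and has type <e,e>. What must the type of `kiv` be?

<<t,t>,<t,<e,e>>>

[[thark kiv] zib] must have type <e,e>. The sister zib has type t; that is not a function onto <e,e>, so [thark kiv] must be the functor, of type <t,<e,e>>.
[thark kiv] must have type <t,<e,e>>. The sister thark has type <t,t>; that is not a function onto <t,<e,e>>, so kiv must be the functor, of type <<t,t>,<t,<e,e>>>.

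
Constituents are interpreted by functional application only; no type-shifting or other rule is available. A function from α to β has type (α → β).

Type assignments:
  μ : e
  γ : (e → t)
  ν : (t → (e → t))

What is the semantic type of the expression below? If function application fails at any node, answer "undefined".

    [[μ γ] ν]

(e → t)

At [μ γ], γ : (e → t) takes μ : e, giving t.
At [[μ γ] ν], ν : (t → (e → t)) takes [μ γ] : t, giving (e → t).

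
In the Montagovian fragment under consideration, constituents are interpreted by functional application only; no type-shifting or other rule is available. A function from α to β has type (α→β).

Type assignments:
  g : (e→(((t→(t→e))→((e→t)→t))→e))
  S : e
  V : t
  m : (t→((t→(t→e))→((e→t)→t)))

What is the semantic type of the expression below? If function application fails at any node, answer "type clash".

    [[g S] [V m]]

[g S]: functor g : (e→(((t→(t→e))→((e→t)→t))→e)), argument S : e; result (((t→(t→e))→((e→t)→t))→e).
[V m]: functor m : (t→((t→(t→e))→((e→t)→t))), argument V : t; result ((t→(t→e))→((e→t)→t)).
[[g S] [V m]]: functor [g S] : (((t→(t→e))→((e→t)→t))→e), argument [V m] : ((t→(t→e))→((e→t)→t)); result e.

e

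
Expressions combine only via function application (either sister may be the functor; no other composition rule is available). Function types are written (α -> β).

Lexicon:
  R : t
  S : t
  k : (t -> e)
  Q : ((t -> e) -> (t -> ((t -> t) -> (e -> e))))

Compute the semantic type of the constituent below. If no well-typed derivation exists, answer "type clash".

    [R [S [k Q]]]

type clash

[k Q]: Q is ((t -> e) -> (t -> ((t -> t) -> (e -> e)))), k is (t -> e); result (t -> ((t -> t) -> (e -> e))).
[S [k Q]]: [k Q] is (t -> ((t -> t) -> (e -> e))), S is t; result ((t -> t) -> (e -> e)).
At [R [S [k Q]]]: neither t nor ((t -> t) -> (e -> e)) can take the other as argument; the node is ill-typed.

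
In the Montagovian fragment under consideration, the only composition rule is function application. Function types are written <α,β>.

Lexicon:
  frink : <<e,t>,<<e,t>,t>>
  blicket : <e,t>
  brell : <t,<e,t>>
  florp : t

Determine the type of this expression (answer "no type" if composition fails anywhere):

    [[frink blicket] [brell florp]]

t

[frink blicket]: <<e,t>,<<e,t>,t>> applied to <e,t> yields <<e,t>,t>.
[brell florp]: <t,<e,t>> applied to t yields <e,t>.
[[frink blicket] [brell florp]]: <<e,t>,t> applied to <e,t> yields t.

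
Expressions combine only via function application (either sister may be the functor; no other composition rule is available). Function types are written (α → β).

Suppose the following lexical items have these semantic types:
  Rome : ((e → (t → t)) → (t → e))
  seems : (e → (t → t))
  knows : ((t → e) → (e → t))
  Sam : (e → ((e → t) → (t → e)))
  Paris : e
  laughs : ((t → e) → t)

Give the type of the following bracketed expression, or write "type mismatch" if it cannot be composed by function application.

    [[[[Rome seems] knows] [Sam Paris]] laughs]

t

[Rome seems]: ((e → (t → t)) → (t → e)) applied to (e → (t → t)) yields (t → e).
[[Rome seems] knows]: ((t → e) → (e → t)) applied to (t → e) yields (e → t).
[Sam Paris]: (e → ((e → t) → (t → e))) applied to e yields ((e → t) → (t → e)).
[[[Rome seems] knows] [Sam Paris]]: ((e → t) → (t → e)) applied to (e → t) yields (t → e).
[[[[Rome seems] knows] [Sam Paris]] laughs]: ((t → e) → t) applied to (t → e) yields t.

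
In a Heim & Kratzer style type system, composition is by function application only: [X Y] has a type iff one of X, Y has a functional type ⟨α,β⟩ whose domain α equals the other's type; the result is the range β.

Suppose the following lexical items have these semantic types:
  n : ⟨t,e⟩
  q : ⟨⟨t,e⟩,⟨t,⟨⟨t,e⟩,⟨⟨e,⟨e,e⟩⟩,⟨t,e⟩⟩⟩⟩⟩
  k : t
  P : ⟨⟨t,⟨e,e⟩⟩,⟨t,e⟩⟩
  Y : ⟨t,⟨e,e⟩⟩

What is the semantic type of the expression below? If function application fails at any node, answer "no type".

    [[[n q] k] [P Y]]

⟨⟨e,⟨e,e⟩⟩,⟨t,e⟩⟩

[n q] — q of type ⟨⟨t,e⟩,⟨t,⟨⟨t,e⟩,⟨⟨e,⟨e,e⟩⟩,⟨t,e⟩⟩⟩⟩⟩ combines with n of type ⟨t,e⟩: type ⟨t,⟨⟨t,e⟩,⟨⟨e,⟨e,e⟩⟩,⟨t,e⟩⟩⟩⟩.
[[n q] k] — [n q] of type ⟨t,⟨⟨t,e⟩,⟨⟨e,⟨e,e⟩⟩,⟨t,e⟩⟩⟩⟩ combines with k of type t: type ⟨⟨t,e⟩,⟨⟨e,⟨e,e⟩⟩,⟨t,e⟩⟩⟩.
[P Y] — P of type ⟨⟨t,⟨e,e⟩⟩,⟨t,e⟩⟩ combines with Y of type ⟨t,⟨e,e⟩⟩: type ⟨t,e⟩.
[[[n q] k] [P Y]] — [[n q] k] of type ⟨⟨t,e⟩,⟨⟨e,⟨e,e⟩⟩,⟨t,e⟩⟩⟩ combines with [P Y] of type ⟨t,e⟩: type ⟨⟨e,⟨e,e⟩⟩,⟨t,e⟩⟩.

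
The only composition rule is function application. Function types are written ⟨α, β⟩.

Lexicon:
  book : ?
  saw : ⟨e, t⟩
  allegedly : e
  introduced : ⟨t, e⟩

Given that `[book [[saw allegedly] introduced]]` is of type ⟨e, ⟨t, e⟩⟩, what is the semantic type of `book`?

[book [[saw allegedly] introduced]] is required to be ⟨e, ⟨t, e⟩⟩. [[saw allegedly] introduced] : e cannot yield ⟨e, ⟨t, e⟩⟩ as functor, so book : ⟨e, ⟨e, ⟨t, e⟩⟩⟩.

⟨e, ⟨e, ⟨t, e⟩⟩⟩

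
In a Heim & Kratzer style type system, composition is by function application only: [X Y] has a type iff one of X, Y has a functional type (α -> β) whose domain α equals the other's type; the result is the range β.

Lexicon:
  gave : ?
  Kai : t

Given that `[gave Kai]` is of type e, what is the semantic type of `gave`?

(t -> e)

[gave Kai] is required to be e. Kai : t cannot yield e as functor, so gave : (t -> e).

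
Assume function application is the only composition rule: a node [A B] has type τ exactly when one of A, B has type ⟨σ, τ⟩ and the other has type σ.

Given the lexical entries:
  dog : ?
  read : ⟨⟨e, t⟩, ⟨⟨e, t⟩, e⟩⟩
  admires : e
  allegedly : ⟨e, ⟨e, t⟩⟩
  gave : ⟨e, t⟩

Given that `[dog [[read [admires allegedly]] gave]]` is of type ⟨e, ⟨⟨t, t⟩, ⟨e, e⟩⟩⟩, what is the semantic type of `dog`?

⟨e, ⟨e, ⟨⟨t, t⟩, ⟨e, e⟩⟩⟩⟩

At [dog [[read [admires allegedly]] gave]] (required: ⟨e, ⟨⟨t, t⟩, ⟨e, e⟩⟩⟩): [[read [admires allegedly]] gave] is e, which is not a function with range ⟨e, ⟨⟨t, t⟩, ⟨e, e⟩⟩⟩; hence dog is the functor — type ⟨e, ⟨e, ⟨⟨t, t⟩, ⟨e, e⟩⟩⟩⟩.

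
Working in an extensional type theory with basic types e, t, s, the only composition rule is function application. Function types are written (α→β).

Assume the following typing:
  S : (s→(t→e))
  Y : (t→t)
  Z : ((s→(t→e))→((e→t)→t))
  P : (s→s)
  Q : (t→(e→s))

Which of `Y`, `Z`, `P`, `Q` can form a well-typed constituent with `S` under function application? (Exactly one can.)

Z

Y : (t→t) — neither side's domain matches the other.
Z — combines: Z : ((s→(t→e))→((e→t)→t)) takes S : (s→(t→e)) as argument, giving ((e→t)→t).
P : (s→s) — neither side's domain matches the other.
Q : (t→(e→s)) — neither side's domain matches the other.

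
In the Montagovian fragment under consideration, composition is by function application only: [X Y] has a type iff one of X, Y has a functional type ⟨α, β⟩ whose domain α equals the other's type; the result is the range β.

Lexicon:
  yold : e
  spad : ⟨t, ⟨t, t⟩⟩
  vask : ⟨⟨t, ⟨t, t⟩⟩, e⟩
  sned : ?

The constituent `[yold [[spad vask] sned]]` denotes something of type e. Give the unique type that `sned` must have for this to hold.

⟨e, ⟨e, e⟩⟩

[yold [[spad vask] sned]] must have type e. The sister yold has type e; that is not a function onto e, so [[spad vask] sned] must be the functor, of type ⟨e, e⟩.
[[spad vask] sned] must have type ⟨e, e⟩. The sister [spad vask] has type e; that is not a function onto ⟨e, e⟩, so sned must be the functor, of type ⟨e, ⟨e, e⟩⟩.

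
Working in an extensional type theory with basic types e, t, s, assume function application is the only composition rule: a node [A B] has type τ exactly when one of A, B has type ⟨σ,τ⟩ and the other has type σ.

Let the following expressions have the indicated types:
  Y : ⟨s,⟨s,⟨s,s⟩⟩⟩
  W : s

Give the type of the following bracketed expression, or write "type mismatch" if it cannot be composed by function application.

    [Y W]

[Y W]: ⟨s,⟨s,⟨s,s⟩⟩⟩ applied to s yields ⟨s,⟨s,s⟩⟩.

⟨s,⟨s,s⟩⟩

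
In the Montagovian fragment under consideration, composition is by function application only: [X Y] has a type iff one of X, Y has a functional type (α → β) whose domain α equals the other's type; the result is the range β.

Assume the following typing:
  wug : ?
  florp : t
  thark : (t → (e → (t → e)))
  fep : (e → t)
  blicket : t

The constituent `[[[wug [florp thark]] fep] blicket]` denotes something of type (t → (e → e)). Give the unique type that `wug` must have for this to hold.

At [[[wug [florp thark]] fep] blicket] (required: (t → (e → e))): blicket is t, which is not a function with range (t → (e → e)); hence [[wug [florp thark]] fep] is the functor — type (t → (t → (e → e))).
At [[wug [florp thark]] fep] (required: (t → (t → (e → e)))): fep is (e → t), which is not a function with range (t → (t → (e → e))); hence [wug [florp thark]] is the functor — type ((e → t) → (t → (t → (e → e)))).
At [wug [florp thark]] (required: ((e → t) → (t → (t → (e → e))))): [florp thark] is (e → (t → e)), which is not a function with range ((e → t) → (t → (t → (e → e)))); hence wug is the functor — type ((e → (t → e)) → ((e → t) → (t → (t → (e → e))))).

((e → (t → e)) → ((e → t) → (t → (t → (e → e)))))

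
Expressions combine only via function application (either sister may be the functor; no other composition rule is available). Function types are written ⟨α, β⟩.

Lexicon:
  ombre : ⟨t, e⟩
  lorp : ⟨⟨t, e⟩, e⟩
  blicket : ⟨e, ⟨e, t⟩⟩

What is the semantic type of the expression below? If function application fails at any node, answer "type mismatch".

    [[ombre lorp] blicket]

⟨e, t⟩

At [ombre lorp], lorp : ⟨⟨t, e⟩, e⟩ takes ombre : ⟨t, e⟩, giving e.
At [[ombre lorp] blicket], blicket : ⟨e, ⟨e, t⟩⟩ takes [ombre lorp] : e, giving ⟨e, t⟩.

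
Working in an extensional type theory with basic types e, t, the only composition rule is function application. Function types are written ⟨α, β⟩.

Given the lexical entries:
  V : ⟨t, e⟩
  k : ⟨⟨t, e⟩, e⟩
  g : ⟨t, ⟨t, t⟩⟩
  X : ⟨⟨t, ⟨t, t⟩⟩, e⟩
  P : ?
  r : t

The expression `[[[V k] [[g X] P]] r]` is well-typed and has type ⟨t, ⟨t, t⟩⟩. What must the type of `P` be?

⟨e, ⟨e, ⟨t, ⟨t, ⟨t, t⟩⟩⟩⟩⟩

[[[V k] [[g X] P]] r] is required to be ⟨t, ⟨t, t⟩⟩. r : t cannot yield ⟨t, ⟨t, t⟩⟩ as functor, so [[V k] [[g X] P]] : ⟨t, ⟨t, ⟨t, t⟩⟩⟩.
[[V k] [[g X] P]] is required to be ⟨t, ⟨t, ⟨t, t⟩⟩⟩. [V k] : e cannot yield ⟨t, ⟨t, ⟨t, t⟩⟩⟩ as functor, so [[g X] P] : ⟨e, ⟨t, ⟨t, ⟨t, t⟩⟩⟩⟩.
[[g X] P] is required to be ⟨e, ⟨t, ⟨t, ⟨t, t⟩⟩⟩⟩. [g X] : e cannot yield ⟨e, ⟨t, ⟨t, ⟨t, t⟩⟩⟩⟩ as functor, so P : ⟨e, ⟨e, ⟨t, ⟨t, ⟨t, t⟩⟩⟩⟩⟩.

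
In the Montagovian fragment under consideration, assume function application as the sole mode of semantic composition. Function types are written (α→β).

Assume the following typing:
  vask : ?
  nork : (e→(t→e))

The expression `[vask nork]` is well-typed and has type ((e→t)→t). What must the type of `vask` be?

[vask nork] is required to be ((e→t)→t). nork : (e→(t→e)) cannot yield ((e→t)→t) as functor, so vask : ((e→(t→e))→((e→t)→t)).

((e→(t→e))→((e→t)→t))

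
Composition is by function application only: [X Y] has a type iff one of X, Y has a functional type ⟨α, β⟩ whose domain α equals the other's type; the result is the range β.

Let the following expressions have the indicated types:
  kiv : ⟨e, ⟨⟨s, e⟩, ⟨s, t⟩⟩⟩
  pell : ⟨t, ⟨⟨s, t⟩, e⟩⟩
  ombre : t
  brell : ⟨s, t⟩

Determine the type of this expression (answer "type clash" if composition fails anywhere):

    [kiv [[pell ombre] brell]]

⟨⟨s, e⟩, ⟨s, t⟩⟩

At [pell ombre], pell : ⟨t, ⟨⟨s, t⟩, e⟩⟩ takes ombre : t, giving ⟨⟨s, t⟩, e⟩.
At [[pell ombre] brell], [pell ombre] : ⟨⟨s, t⟩, e⟩ takes brell : ⟨s, t⟩, giving e.
At [kiv [[pell ombre] brell]], kiv : ⟨e, ⟨⟨s, e⟩, ⟨s, t⟩⟩⟩ takes [[pell ombre] brell] : e, giving ⟨⟨s, e⟩, ⟨s, t⟩⟩.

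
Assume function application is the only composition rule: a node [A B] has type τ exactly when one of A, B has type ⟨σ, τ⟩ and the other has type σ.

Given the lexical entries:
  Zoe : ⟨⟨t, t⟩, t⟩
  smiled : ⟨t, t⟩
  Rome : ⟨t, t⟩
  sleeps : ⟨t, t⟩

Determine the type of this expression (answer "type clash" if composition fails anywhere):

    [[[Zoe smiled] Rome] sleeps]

At [Zoe smiled], Zoe : ⟨⟨t, t⟩, t⟩ takes smiled : ⟨t, t⟩, giving t.
At [[Zoe smiled] Rome], Rome : ⟨t, t⟩ takes [Zoe smiled] : t, giving t.
At [[[Zoe smiled] Rome] sleeps], sleeps : ⟨t, t⟩ takes [[Zoe smiled] Rome] : t, giving t.

t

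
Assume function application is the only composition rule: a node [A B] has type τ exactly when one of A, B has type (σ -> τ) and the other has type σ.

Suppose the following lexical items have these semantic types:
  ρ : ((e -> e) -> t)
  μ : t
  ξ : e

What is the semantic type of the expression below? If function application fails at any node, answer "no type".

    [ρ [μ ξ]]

no type

At [μ ξ]: neither t nor e can take the other as argument; the node is ill-typed.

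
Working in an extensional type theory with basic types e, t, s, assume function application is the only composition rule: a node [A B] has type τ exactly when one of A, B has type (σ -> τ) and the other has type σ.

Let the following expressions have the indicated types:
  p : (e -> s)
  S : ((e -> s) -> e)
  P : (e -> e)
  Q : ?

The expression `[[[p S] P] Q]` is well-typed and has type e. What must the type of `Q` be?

(e -> e)

For [[[p S] P] Q] to have type e with [[p S] P] of type e, Q must be the function: Q : (e -> e).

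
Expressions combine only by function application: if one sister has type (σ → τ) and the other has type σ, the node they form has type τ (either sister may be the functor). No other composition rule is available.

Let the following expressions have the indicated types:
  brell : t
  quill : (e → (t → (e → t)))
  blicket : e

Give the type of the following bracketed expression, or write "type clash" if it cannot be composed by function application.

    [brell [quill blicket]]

[quill blicket] — quill of type (e → (t → (e → t))) combines with blicket of type e: type (t → (e → t)).
[brell [quill blicket]] — [quill blicket] of type (t → (e → t)) combines with brell of type t: type (e → t).

(e → t)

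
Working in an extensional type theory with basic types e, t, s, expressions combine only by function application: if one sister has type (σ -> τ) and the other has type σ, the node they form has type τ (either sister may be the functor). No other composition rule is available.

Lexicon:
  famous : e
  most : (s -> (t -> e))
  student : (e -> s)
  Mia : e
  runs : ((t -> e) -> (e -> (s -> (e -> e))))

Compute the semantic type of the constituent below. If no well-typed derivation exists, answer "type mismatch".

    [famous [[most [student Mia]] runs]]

(s -> (e -> e))

[student Mia] — student of type (e -> s) combines with Mia of type e: type s.
[most [student Mia]] — most of type (s -> (t -> e)) combines with [student Mia] of type s: type (t -> e).
[[most [student Mia]] runs] — runs of type ((t -> e) -> (e -> (s -> (e -> e)))) combines with [most [student Mia]] of type (t -> e): type (e -> (s -> (e -> e))).
[famous [[most [student Mia]] runs]] — [[most [student Mia]] runs] of type (e -> (s -> (e -> e))) combines with famous of type e: type (s -> (e -> e)).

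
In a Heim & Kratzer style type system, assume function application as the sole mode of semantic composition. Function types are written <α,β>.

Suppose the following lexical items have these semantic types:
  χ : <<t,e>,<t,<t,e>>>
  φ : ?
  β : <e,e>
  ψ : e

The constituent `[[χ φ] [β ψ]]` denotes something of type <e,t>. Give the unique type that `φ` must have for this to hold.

<<<t,e>,<t,<t,e>>>,<e,<e,t>>>

[[χ φ] [β ψ]] must have type <e,t>. The sister [β ψ] has type e; that is not a function onto <e,t>, so [χ φ] must be the functor, of type <e,<e,t>>.
[χ φ] must have type <e,<e,t>>. The sister χ has type <<t,e>,<t,<t,e>>>; that is not a function onto <e,<e,t>>, so φ must be the functor, of type <<<t,e>,<t,<t,e>>>,<e,<e,t>>>.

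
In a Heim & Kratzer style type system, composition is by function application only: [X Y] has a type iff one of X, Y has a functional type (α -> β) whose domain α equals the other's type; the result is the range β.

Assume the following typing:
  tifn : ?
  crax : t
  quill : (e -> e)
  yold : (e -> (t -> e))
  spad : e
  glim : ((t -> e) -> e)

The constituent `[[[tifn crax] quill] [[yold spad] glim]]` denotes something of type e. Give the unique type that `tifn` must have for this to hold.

[[[tifn crax] quill] [[yold spad] glim]] is required to be e. [[yold spad] glim] : e cannot yield e as functor, so [[tifn crax] quill] : (e -> e).
[[tifn crax] quill] is required to be (e -> e). quill : (e -> e) cannot yield (e -> e) as functor, so [tifn crax] : ((e -> e) -> (e -> e)).
[tifn crax] is required to be ((e -> e) -> (e -> e)). crax : t cannot yield ((e -> e) -> (e -> e)) as functor, so tifn : (t -> ((e -> e) -> (e -> e))).

(t -> ((e -> e) -> (e -> e)))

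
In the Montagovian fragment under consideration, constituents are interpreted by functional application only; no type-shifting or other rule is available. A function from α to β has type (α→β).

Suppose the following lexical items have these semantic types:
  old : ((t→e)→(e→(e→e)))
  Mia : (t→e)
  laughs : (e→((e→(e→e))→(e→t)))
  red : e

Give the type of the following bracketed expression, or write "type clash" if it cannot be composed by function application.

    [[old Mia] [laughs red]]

At [old Mia], old : ((t→e)→(e→(e→e))) takes Mia : (t→e), giving (e→(e→e)).
At [laughs red], laughs : (e→((e→(e→e))→(e→t))) takes red : e, giving ((e→(e→e))→(e→t)).
At [[old Mia] [laughs red]], [laughs red] : ((e→(e→e))→(e→t)) takes [old Mia] : (e→(e→e)), giving (e→t).

(e→t)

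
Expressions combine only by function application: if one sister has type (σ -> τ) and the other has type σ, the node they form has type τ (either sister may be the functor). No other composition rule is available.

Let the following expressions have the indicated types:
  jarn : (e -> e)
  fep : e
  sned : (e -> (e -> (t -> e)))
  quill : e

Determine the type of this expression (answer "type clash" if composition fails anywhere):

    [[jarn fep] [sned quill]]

(t -> e)

[jarn fep]: (e -> e) applied to e yields e.
[sned quill]: (e -> (e -> (t -> e))) applied to e yields (e -> (t -> e)).
[[jarn fep] [sned quill]]: (e -> (t -> e)) applied to e yields (t -> e).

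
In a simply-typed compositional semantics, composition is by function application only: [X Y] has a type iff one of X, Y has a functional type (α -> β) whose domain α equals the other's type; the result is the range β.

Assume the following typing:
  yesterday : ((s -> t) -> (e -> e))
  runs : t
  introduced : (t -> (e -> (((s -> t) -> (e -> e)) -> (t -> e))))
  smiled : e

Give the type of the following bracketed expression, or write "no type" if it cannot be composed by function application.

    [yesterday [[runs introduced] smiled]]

(t -> e)

[runs introduced] — introduced of type (t -> (e -> (((s -> t) -> (e -> e)) -> (t -> e)))) combines with runs of type t: type (e -> (((s -> t) -> (e -> e)) -> (t -> e))).
[[runs introduced] smiled] — [runs introduced] of type (e -> (((s -> t) -> (e -> e)) -> (t -> e))) combines with smiled of type e: type (((s -> t) -> (e -> e)) -> (t -> e)).
[yesterday [[runs introduced] smiled]] — [[runs introduced] smiled] of type (((s -> t) -> (e -> e)) -> (t -> e)) combines with yesterday of type ((s -> t) -> (e -> e)): type (t -> e).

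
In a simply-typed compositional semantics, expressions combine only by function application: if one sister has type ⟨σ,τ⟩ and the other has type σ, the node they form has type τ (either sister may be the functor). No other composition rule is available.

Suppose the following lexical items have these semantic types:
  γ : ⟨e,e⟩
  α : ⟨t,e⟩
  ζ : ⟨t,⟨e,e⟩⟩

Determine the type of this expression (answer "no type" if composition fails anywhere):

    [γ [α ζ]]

no type

At [α ζ]: neither ⟨t,e⟩ nor ⟨t,⟨e,e⟩⟩ can take the other as argument; the node is ill-typed.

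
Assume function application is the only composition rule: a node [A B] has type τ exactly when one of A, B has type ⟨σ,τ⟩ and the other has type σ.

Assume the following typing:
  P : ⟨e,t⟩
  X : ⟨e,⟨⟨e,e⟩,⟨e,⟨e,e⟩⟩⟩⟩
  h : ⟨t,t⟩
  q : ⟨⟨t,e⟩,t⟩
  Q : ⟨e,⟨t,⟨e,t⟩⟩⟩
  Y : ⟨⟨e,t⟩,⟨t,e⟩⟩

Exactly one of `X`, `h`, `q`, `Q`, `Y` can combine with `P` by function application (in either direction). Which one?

X : ⟨e,⟨⟨e,e⟩,⟨e,⟨e,e⟩⟩⟩⟩ — neither side's domain matches the other.
h : ⟨t,t⟩ — neither side's domain matches the other.
q : ⟨⟨t,e⟩,t⟩ — neither side's domain matches the other.
Q : ⟨e,⟨t,⟨e,t⟩⟩⟩ — neither side's domain matches the other.
Y — combines: Y : ⟨⟨e,t⟩,⟨t,e⟩⟩ takes P : ⟨e,t⟩ as argument, giving ⟨t,e⟩.

Y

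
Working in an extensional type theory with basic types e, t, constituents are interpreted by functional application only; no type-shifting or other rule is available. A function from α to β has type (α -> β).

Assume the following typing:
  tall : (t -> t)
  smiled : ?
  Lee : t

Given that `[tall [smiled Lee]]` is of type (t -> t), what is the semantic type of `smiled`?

At [tall [smiled Lee]] (required: (t -> t)): tall is (t -> t), which is not a function with range (t -> t); hence [smiled Lee] is the functor — type ((t -> t) -> (t -> t)).
At [smiled Lee] (required: ((t -> t) -> (t -> t))): Lee is t, which is not a function with range ((t -> t) -> (t -> t)); hence smiled is the functor — type (t -> ((t -> t) -> (t -> t))).

(t -> ((t -> t) -> (t -> t)))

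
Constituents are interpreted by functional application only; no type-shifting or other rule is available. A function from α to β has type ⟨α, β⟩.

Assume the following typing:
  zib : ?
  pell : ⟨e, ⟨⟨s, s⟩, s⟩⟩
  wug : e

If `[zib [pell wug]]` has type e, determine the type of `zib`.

⟨⟨⟨s, s⟩, s⟩, e⟩

At [zib [pell wug]] (required: e): [pell wug] is ⟨⟨s, s⟩, s⟩, which is not a function with range e; hence zib is the functor — type ⟨⟨⟨s, s⟩, s⟩, e⟩.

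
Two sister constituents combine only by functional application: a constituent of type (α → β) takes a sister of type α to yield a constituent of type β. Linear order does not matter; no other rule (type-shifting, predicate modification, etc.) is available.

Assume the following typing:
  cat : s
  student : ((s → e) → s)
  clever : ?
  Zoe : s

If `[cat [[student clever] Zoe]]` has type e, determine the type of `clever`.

(((s → e) → s) → (s → (s → e)))

For [cat [[student clever] Zoe]] to have type e with cat of type s, [[student clever] Zoe] must be the function: [[student clever] Zoe] : (s → e).
For [[student clever] Zoe] to have type (s → e) with Zoe of type s, [student clever] must be the function: [student clever] : (s → (s → e)).
For [student clever] to have type (s → (s → e)) with student of type ((s → e) → s), clever must be the function: clever : (((s → e) → s) → (s → (s → e))).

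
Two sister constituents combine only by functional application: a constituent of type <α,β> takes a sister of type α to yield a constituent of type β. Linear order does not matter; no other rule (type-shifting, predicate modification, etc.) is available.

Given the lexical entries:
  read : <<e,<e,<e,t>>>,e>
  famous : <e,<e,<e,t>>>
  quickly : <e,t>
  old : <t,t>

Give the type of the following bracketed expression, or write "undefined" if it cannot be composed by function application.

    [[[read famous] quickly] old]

[read famous]: <<e,<e,<e,t>>>,e> applied to <e,<e,<e,t>>> yields e.
[[read famous] quickly]: <e,t> applied to e yields t.
[[[read famous] quickly] old]: <t,t> applied to t yields t.

t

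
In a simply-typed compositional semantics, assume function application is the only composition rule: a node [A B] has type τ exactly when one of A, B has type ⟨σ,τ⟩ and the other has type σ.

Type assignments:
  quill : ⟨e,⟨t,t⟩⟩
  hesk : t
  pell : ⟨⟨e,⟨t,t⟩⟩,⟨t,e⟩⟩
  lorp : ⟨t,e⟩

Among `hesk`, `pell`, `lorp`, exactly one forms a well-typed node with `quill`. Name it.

pell

hesk : t — does not combine with quill.
pell — combines: pell : ⟨⟨e,⟨t,t⟩⟩,⟨t,e⟩⟩ takes quill : ⟨e,⟨t,t⟩⟩ as argument, giving ⟨t,e⟩.
lorp : ⟨t,e⟩ — does not combine with quill.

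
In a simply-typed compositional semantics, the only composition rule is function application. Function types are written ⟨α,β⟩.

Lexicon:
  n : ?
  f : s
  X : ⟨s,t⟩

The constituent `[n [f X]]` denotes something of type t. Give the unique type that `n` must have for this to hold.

At [n [f X]] (required: t): [f X] is t, which is not a function with range t; hence n is the functor — type ⟨t,t⟩.

⟨t,t⟩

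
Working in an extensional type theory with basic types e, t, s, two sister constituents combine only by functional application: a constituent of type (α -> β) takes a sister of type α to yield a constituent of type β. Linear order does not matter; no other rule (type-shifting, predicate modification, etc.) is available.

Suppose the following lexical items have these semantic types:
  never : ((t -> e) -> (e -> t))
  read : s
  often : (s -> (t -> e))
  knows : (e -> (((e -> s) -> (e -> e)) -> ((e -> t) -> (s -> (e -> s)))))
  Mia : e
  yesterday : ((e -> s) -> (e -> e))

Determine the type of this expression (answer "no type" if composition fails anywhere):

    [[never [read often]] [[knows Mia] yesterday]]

[read often]: often is (s -> (t -> e)), read is s; result (t -> e).
[never [read often]]: never is ((t -> e) -> (e -> t)), [read often] is (t -> e); result (e -> t).
[knows Mia]: knows is (e -> (((e -> s) -> (e -> e)) -> ((e -> t) -> (s -> (e -> s))))), Mia is e; result (((e -> s) -> (e -> e)) -> ((e -> t) -> (s -> (e -> s)))).
[[knows Mia] yesterday]: [knows Mia] is (((e -> s) -> (e -> e)) -> ((e -> t) -> (s -> (e -> s)))), yesterday is ((e -> s) -> (e -> e)); result ((e -> t) -> (s -> (e -> s))).
[[never [read often]] [[knows Mia] yesterday]]: [[knows Mia] yesterday] is ((e -> t) -> (s -> (e -> s))), [never [read often]] is (e -> t); result (s -> (e -> s)).

(s -> (e -> s))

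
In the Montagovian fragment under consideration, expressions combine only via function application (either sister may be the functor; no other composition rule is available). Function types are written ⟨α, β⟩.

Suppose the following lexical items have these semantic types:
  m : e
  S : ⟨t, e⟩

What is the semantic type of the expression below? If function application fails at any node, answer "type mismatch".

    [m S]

type mismatch

At [m S]: neither e nor ⟨t, e⟩ can take the other as argument; the node is ill-typed.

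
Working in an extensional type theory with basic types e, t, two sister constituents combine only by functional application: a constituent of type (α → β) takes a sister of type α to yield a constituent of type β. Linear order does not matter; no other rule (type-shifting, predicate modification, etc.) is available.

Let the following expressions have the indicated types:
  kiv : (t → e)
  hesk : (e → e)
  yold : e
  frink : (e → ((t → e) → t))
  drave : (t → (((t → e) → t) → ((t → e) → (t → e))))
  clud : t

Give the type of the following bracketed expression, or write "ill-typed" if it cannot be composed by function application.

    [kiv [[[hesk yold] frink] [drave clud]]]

(t → e)

[hesk yold]: (e → e) applied to e yields e.
[[hesk yold] frink]: (e → ((t → e) → t)) applied to e yields ((t → e) → t).
[drave clud]: (t → (((t → e) → t) → ((t → e) → (t → e)))) applied to t yields (((t → e) → t) → ((t → e) → (t → e))).
[[[hesk yold] frink] [drave clud]]: (((t → e) → t) → ((t → e) → (t → e))) applied to ((t → e) → t) yields ((t → e) → (t → e)).
[kiv [[[hesk yold] frink] [drave clud]]]: ((t → e) → (t → e)) applied to (t → e) yields (t → e).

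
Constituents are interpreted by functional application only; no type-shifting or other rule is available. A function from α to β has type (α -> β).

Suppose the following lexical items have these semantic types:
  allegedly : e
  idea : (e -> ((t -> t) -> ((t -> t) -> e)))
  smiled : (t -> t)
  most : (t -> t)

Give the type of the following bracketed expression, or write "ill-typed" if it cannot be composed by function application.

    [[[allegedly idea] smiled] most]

[allegedly idea]: idea is (e -> ((t -> t) -> ((t -> t) -> e))), allegedly is e; result ((t -> t) -> ((t -> t) -> e)).
[[allegedly idea] smiled]: [allegedly idea] is ((t -> t) -> ((t -> t) -> e)), smiled is (t -> t); result ((t -> t) -> e).
[[[allegedly idea] smiled] most]: [[allegedly idea] smiled] is ((t -> t) -> e), most is (t -> t); result e.

e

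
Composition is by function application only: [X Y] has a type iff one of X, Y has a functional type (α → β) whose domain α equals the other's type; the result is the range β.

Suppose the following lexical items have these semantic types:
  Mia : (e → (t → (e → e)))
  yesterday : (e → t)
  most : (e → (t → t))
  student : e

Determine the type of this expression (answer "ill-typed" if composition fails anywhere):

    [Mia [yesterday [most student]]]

ill-typed

[most student]: most is (e → (t → t)), student is e; result (t → t).
[yesterday [most student]]: (e → t) with (t → t) — neither is a function whose domain matches the other; composition fails here.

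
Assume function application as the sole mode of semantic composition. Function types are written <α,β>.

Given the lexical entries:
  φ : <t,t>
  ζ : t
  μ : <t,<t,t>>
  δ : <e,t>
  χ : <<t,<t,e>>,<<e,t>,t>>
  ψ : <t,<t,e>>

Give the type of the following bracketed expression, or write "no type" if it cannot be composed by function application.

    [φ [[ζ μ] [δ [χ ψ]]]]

At [ζ μ], μ : <t,<t,t>> takes ζ : t, giving <t,t>.
At [χ ψ], χ : <<t,<t,e>>,<<e,t>,t>> takes ψ : <t,<t,e>>, giving <<e,t>,t>.
At [δ [χ ψ]], [χ ψ] : <<e,t>,t> takes δ : <e,t>, giving t.
At [[ζ μ] [δ [χ ψ]]], [ζ μ] : <t,t> takes [δ [χ ψ]] : t, giving t.
At [φ [[ζ μ] [δ [χ ψ]]]], φ : <t,t> takes [[ζ μ] [δ [χ ψ]]] : t, giving t.

t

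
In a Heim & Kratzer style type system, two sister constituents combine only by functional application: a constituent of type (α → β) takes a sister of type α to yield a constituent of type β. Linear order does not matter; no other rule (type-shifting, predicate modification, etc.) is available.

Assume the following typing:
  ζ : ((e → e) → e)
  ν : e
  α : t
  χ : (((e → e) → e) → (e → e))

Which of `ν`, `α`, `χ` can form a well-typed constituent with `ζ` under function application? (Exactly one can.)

χ

ν : e — no; ζ wants (e → e), and ν wants nothing (atomic).
α : t — no; ζ wants (e → e), and α wants nothing (atomic).
χ — combines: χ : (((e → e) → e) → (e → e)) takes ζ : ((e → e) → e) as argument, giving (e → e).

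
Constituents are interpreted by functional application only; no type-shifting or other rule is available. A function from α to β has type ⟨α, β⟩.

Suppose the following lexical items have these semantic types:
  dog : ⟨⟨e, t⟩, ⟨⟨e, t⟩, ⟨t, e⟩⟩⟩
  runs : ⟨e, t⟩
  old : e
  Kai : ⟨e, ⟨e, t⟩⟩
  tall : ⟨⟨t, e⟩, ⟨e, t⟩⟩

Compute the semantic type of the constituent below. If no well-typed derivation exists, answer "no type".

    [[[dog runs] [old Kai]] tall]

⟨e, t⟩

[dog runs] — dog of type ⟨⟨e, t⟩, ⟨⟨e, t⟩, ⟨t, e⟩⟩⟩ combines with runs of type ⟨e, t⟩: type ⟨⟨e, t⟩, ⟨t, e⟩⟩.
[old Kai] — Kai of type ⟨e, ⟨e, t⟩⟩ combines with old of type e: type ⟨e, t⟩.
[[dog runs] [old Kai]] — [dog runs] of type ⟨⟨e, t⟩, ⟨t, e⟩⟩ combines with [old Kai] of type ⟨e, t⟩: type ⟨t, e⟩.
[[[dog runs] [old Kai]] tall] — tall of type ⟨⟨t, e⟩, ⟨e, t⟩⟩ combines with [[dog runs] [old Kai]] of type ⟨t, e⟩: type ⟨e, t⟩.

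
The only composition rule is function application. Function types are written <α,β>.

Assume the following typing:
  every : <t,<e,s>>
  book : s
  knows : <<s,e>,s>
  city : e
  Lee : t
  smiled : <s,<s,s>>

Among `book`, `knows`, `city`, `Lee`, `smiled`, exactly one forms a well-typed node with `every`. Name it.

book : s — neither side's domain matches the other.
knows : <<s,e>,s> — neither side's domain matches the other.
city : e — neither side's domain matches the other.
Lee — combines: every : <t,<e,s>> takes Lee : t as argument, giving <e,s>.
smiled : <s,<s,s>> — neither side's domain matches the other.

Lee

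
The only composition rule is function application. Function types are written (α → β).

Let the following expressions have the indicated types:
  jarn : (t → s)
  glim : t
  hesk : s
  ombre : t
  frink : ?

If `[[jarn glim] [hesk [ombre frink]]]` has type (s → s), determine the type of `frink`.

At [[jarn glim] [hesk [ombre frink]]] (required: (s → s)): [jarn glim] is s, which is not a function with range (s → s); hence [hesk [ombre frink]] is the functor — type (s → (s → s)).
At [hesk [ombre frink]] (required: (s → (s → s))): hesk is s, which is not a function with range (s → (s → s)); hence [ombre frink] is the functor — type (s → (s → (s → s))).
At [ombre frink] (required: (s → (s → (s → s)))): ombre is t, which is not a function with range (s → (s → (s → s))); hence frink is the functor — type (t → (s → (s → (s → s)))).

(t → (s → (s → (s → s))))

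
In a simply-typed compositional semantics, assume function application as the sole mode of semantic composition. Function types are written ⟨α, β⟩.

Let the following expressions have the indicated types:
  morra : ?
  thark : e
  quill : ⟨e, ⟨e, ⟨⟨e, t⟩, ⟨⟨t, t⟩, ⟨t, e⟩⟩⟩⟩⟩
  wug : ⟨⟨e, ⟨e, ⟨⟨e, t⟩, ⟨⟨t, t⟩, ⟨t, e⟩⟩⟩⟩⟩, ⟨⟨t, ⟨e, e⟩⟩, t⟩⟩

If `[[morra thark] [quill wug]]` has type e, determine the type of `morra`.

⟨e, ⟨⟨⟨t, ⟨e, e⟩⟩, t⟩, e⟩⟩

For [[morra thark] [quill wug]] to have type e with [quill wug] of type ⟨⟨t, ⟨e, e⟩⟩, t⟩, [morra thark] must be the function: [morra thark] : ⟨⟨⟨t, ⟨e, e⟩⟩, t⟩, e⟩.
For [morra thark] to have type ⟨⟨⟨t, ⟨e, e⟩⟩, t⟩, e⟩ with thark of type e, morra must be the function: morra : ⟨e, ⟨⟨⟨t, ⟨e, e⟩⟩, t⟩, e⟩⟩.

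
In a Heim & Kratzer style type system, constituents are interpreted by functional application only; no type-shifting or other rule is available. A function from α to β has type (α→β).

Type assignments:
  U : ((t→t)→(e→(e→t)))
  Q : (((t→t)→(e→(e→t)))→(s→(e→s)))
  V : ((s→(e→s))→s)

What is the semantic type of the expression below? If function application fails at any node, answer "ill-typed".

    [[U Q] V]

[U Q]: Q is (((t→t)→(e→(e→t)))→(s→(e→s))), U is ((t→t)→(e→(e→t))); result (s→(e→s)).
[[U Q] V]: V is ((s→(e→s))→s), [U Q] is (s→(e→s)); result s.

s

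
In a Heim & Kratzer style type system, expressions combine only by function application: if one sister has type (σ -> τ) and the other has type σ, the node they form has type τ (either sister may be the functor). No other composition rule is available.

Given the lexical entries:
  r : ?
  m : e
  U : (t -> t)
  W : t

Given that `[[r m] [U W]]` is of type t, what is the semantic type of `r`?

At [[r m] [U W]] (required: t): [U W] is t, which is not a function with range t; hence [r m] is the functor — type (t -> t).
At [r m] (required: (t -> t)): m is e, which is not a function with range (t -> t); hence r is the functor — type (e -> (t -> t)).

(e -> (t -> t))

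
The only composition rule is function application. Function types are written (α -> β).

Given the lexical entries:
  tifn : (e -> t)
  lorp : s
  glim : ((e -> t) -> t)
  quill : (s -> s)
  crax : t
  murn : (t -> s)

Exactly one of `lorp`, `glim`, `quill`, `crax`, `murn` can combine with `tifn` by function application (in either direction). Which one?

lorp : s — does not combine with tifn.
glim — combines: glim : ((e -> t) -> t) takes tifn : (e -> t) as argument, giving t.
quill : (s -> s) — does not combine with tifn.
crax : t — does not combine with tifn.
murn : (t -> s) — does not combine with tifn.

glim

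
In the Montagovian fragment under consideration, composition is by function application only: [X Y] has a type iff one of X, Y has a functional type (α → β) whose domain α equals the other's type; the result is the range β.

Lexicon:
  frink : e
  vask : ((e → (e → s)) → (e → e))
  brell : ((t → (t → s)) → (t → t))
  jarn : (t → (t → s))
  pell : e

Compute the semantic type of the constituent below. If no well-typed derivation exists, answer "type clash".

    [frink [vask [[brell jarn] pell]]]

[brell jarn]: ((t → (t → s)) → (t → t)) applied to (t → (t → s)) yields (t → t).
[[brell jarn] pell]: (t → t) with e — neither is a function whose domain matches the other; composition fails here.

type clash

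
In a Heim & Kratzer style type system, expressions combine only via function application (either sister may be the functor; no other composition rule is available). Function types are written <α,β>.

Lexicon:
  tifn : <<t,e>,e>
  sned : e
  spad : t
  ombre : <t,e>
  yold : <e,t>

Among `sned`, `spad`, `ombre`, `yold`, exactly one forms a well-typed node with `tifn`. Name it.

sned : e — no; tifn wants <t,e>, and sned wants nothing (atomic).
spad : t — no; tifn wants <t,e>, and spad wants nothing (atomic).
ombre — combines: tifn : <<t,e>,e> takes ombre : <t,e> as argument, giving e.
yold : <e,t> — no; tifn wants <t,e>, and yold wants e.

ombre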